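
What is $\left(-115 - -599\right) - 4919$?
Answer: $-4435$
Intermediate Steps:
$\left(-115 - -599\right) - 4919 = \left(-115 + 599\right) - 4919 = 484 - 4919 = -4435$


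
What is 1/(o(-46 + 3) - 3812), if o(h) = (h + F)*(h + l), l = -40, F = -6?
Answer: 1/255 ≈ 0.0039216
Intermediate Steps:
o(h) = (-40 + h)*(-6 + h) (o(h) = (h - 6)*(h - 40) = (-6 + h)*(-40 + h) = (-40 + h)*(-6 + h))
1/(o(-46 + 3) - 3812) = 1/((240 + (-46 + 3)**2 - 46*(-46 + 3)) - 3812) = 1/((240 + (-43)**2 - 46*(-43)) - 3812) = 1/((240 + 1849 + 1978) - 3812) = 1/(4067 - 3812) = 1/255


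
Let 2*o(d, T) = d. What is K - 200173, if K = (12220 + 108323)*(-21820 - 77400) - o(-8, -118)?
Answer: -11960476629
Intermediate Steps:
o(d, T) = d/2
K = -11960276456 (K = (12220 + 108323)*(-21820 - 77400) - (-8)/2 = 120543*(-99220) - 1*(-4) = -11960276460 + 4 = -11960276456)
K - 200173 = -11960276456 - 200173 = -11960476629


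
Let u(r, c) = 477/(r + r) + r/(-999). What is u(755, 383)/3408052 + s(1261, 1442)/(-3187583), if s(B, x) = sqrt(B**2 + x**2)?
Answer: -663527/5141012361480 - sqrt(3669485)/3187583 ≈ -0.00060108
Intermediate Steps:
u(r, c) = -r/999 + 477/(2*r) (u(r, c) = 477/((2*r)) + r*(-1/999) = 477*(1/(2*r)) - r/999 = 477/(2*r) - r/999 = -r/999 + 477/(2*r))
u(755, 383)/3408052 + s(1261, 1442)/(-3187583) = (-1/999*755 + (477/2)/755)/3408052 + sqrt(1261**2 + 1442**2)/(-3187583) = (-755/999 + (477/2)*(1/755))*(1/3408052) + sqrt(1590121 + 2079364)*(-1/3187583) = (-755/999 + 477/1510)*(1/3408052) + sqrt(3669485)*(-1/3187583) = -663527/1508490*1/3408052 - sqrt(3669485)/3187583 = -663527/5141012361480 - sqrt(3669485)/3187583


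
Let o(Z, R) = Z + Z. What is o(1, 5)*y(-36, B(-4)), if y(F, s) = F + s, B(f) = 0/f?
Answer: -72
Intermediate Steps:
B(f) = 0
o(Z, R) = 2*Z
o(1, 5)*y(-36, B(-4)) = (2*1)*(-36 + 0) = 2*(-36) = -72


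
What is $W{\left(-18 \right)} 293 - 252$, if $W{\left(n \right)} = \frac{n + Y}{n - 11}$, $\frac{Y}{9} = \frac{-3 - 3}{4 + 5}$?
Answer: $- \frac{276}{29} \approx -9.5172$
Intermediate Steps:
$Y = -6$ ($Y = 9 \frac{-3 - 3}{4 + 5} = 9 \left(- \frac{6}{9}\right) = 9 \left(\left(-6\right) \frac{1}{9}\right) = 9 \left(- \frac{2}{3}\right) = -6$)
$W{\left(n \right)} = \frac{-6 + n}{-11 + n}$ ($W{\left(n \right)} = \frac{n - 6}{n - 11} = \frac{-6 + n}{-11 + n}$)
$W{\left(-18 \right)} 293 - 252 = \frac{-6 - 18}{-11 - 18} \cdot 293 - 252 = \frac{1}{-29} \left(-24\right) 293 - 252 = \left(- \frac{1}{29}\right) \left(-24\right) 293 - 252 = \frac{24}{29} \cdot 293 - 252 = \frac{7032}{29} - 252 = - \frac{276}{29}$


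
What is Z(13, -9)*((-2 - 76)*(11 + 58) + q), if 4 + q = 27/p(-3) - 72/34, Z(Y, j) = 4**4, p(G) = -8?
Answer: -23463776/17 ≈ -1.3802e+6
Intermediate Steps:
Z(Y, j) = 256
q = -1291/136 (q = -4 + (27/(-8) - 72/34) = -4 + (27*(-1/8) - 72*1/34) = -4 + (-27/8 - 36/17) = -4 - 747/136 = -1291/136 ≈ -9.4926)
Z(13, -9)*((-2 - 76)*(11 + 58) + q) = 256*((-2 - 76)*(11 + 58) - 1291/136) = 256*(-78*69 - 1291/136) = 256*(-5382 - 1291/136) = 256*(-733243/136) = -23463776/17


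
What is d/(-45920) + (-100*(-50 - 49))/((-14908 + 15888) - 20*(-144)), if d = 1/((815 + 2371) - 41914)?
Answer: 880302931393/343229223680 ≈ 2.5648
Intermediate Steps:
d = -1/38728 (d = 1/(3186 - 41914) = 1/(-38728) = -1/38728 ≈ -2.5821e-5)
d/(-45920) + (-100*(-50 - 49))/((-14908 + 15888) - 20*(-144)) = -1/38728/(-45920) + (-100*(-50 - 49))/((-14908 + 15888) - 20*(-144)) = -1/38728*(-1/45920) + (-100*(-99))/(980 + 2880) = 1/1778389760 + 9900/3860 = 1/1778389760 + 9900*(1/3860) = 1/1778389760 + 495/193 = 880302931393/343229223680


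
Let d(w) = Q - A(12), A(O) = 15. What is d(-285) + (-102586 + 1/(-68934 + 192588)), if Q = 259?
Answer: -12654997667/123654 ≈ -1.0234e+5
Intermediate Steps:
d(w) = 244 (d(w) = 259 - 1*15 = 259 - 15 = 244)
d(-285) + (-102586 + 1/(-68934 + 192588)) = 244 + (-102586 + 1/(-68934 + 192588)) = 244 + (-102586 + 1/123654) = 244 - 12685169243/123654 = -12654997667/123654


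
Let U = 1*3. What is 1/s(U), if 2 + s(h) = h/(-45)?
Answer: -15/31 ≈ -0.48387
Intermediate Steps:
U = 3
s(h) = -2 - h/45 (s(h) = -2 + h/(-45) = -2 + h*(-1/45) = -2 - h/45)
1/s(U) = 1/(-2 - 1/45*3) = 1/(-2 - 1/15) = 1/(-31/15) = -15/31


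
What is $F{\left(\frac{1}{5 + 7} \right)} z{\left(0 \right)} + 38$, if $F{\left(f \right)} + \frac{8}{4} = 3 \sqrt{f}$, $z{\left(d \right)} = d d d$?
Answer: $38$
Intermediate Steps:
$z{\left(d \right)} = d^{3}$ ($z{\left(d \right)} = d^{2} d = d^{3}$)
$F{\left(f \right)} = -2 + 3 \sqrt{f}$
$F{\left(\frac{1}{5 + 7} \right)} z{\left(0 \right)} + 38 = \left(-2 + 3 \sqrt{\frac{1}{5 + 7}}\right) 0^{3} + 38 = \left(-2 + 3 \sqrt{\frac{1}{12}}\right) 0 + 38 = \left(-2 + \frac{3}{2 \sqrt{3}}\right) 0 + 38 = \left(-2 + 3 \frac{\sqrt{3}}{6}\right) 0 + 38 = \left(-2 + \frac{\sqrt{3}}{2}\right) 0 + 38 = 0 + 38 = 38$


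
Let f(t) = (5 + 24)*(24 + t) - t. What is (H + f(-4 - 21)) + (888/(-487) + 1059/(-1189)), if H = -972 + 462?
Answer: -299199667/579043 ≈ -516.71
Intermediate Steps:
H = -510
f(t) = 696 + 28*t (f(t) = 29*(24 + t) - t = (696 + 29*t) - t = 696 + 28*t)
(H + f(-4 - 21)) + (888/(-487) + 1059/(-1189)) = (-510 + (696 + 28*(-4 - 21))) + (888/(-487) + 1059/(-1189)) = (-510 + (696 + 28*(-25))) + (888*(-1/487) + 1059*(-1/1189)) = (-510 + (696 - 700)) + (-888/487 - 1059/1189) = (-510 - 4) - 1571565/579043 = -514 - 1571565/579043 = -299199667/579043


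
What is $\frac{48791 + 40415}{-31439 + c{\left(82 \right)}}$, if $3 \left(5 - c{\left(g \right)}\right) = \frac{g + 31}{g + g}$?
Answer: $- \frac{43889352}{15465641} \approx -2.8379$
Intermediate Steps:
$c{\left(g \right)} = 5 - \frac{31 + g}{6 g}$ ($c{\left(g \right)} = 5 - \frac{\left(g + 31\right) \frac{1}{g + g}}{3} = 5 - \frac{\left(31 + g\right) \frac{1}{2 g}}{3} = 5 - \frac{\frac{1}{2} \frac{1}{g} \left(31 + g\right)}{3} = 5 - \frac{31 + g}{6 g}$)
$\frac{48791 + 40415}{-31439 + c{\left(82 \right)}} = \frac{48791 + 40415}{-31439 + \frac{-31 + 29 \cdot 82}{6 \cdot 82}} = \frac{89206}{-31439 + \frac{1}{6} \cdot \frac{1}{82} \left(-31 + 2378\right)} = \frac{89206}{-31439 + \frac{1}{6} \cdot \frac{1}{82} \cdot 2347} = \frac{89206}{-31439 + \frac{2347}{492}} = \frac{89206}{- \frac{15465641}{492}} = 89206 \left(- \frac{492}{15465641}\right) = - \frac{43889352}{15465641}$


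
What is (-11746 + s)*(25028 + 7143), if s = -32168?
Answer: -1412757294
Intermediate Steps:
(-11746 + s)*(25028 + 7143) = (-11746 - 32168)*(25028 + 7143) = -43914*32171 = -1412757294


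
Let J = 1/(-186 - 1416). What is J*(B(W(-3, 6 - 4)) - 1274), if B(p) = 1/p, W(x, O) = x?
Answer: 3823/4806 ≈ 0.79546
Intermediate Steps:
B(p) = 1/p
J = -1/1602 (J = 1/(-1602) = -1/1602 ≈ -0.00062422)
J*(B(W(-3, 6 - 4)) - 1274) = -(1/(-3) - 1274)/1602 = -(-⅓ - 1274)/1602 = -1/1602*(-3823/3) = 3823/4806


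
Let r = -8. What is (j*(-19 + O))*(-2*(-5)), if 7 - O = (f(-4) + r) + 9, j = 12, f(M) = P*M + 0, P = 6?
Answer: 1320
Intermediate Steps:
f(M) = 6*M (f(M) = 6*M + 0 = 6*M)
O = 30 (O = 7 - ((6*(-4) - 8) + 9) = 7 - ((-24 - 8) + 9) = 7 - (-32 + 9) = 7 - 1*(-23) = 7 + 23 = 30)
(j*(-19 + O))*(-2*(-5)) = (12*(-19 + 30))*(-2*(-5)) = (12*11)*10 = 132*10 = 1320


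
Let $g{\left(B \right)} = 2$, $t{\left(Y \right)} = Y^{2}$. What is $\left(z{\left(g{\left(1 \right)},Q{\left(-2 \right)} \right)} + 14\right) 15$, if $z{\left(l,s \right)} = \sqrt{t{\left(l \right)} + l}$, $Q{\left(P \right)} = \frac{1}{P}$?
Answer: $210 + 15 \sqrt{6} \approx 246.74$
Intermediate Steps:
$z{\left(l,s \right)} = \sqrt{l + l^{2}}$ ($z{\left(l,s \right)} = \sqrt{l^{2} + l} = \sqrt{l + l^{2}}$)
$\left(z{\left(g{\left(1 \right)},Q{\left(-2 \right)} \right)} + 14\right) 15 = \left(\sqrt{2 \left(1 + 2\right)} + 14\right) 15 = \left(\sqrt{2 \cdot 3} + 14\right) 15 = \left(\sqrt{6} + 14\right) 15 = \left(14 + \sqrt{6}\right) 15 = 210 + 15 \sqrt{6}$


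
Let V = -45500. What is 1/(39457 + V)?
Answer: -1/6043 ≈ -0.00016548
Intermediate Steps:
1/(39457 + V) = 1/(39457 - 45500) = 1/(-6043) = -1/6043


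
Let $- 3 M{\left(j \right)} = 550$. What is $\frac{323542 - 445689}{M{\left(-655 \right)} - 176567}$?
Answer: $\frac{366441}{530251} \approx 0.69107$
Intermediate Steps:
$M{\left(j \right)} = - \frac{550}{3}$ ($M{\left(j \right)} = \left(- \frac{1}{3}\right) 550 = - \frac{550}{3}$)
$\frac{323542 - 445689}{M{\left(-655 \right)} - 176567} = \frac{323542 - 445689}{- \frac{550}{3} - 176567} = \frac{323542 - 445689}{- \frac{530251}{3}} = \left(-122147\right) \left(- \frac{3}{530251}\right) = \frac{366441}{530251}$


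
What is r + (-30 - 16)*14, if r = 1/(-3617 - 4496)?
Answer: -5224773/8113 ≈ -644.00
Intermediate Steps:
r = -1/8113 (r = 1/(-8113) = -1/8113 ≈ -0.00012326)
r + (-30 - 16)*14 = -1/8113 + (-30 - 16)*14 = -1/8113 - 46*14 = -1/8113 - 644 = -5224773/8113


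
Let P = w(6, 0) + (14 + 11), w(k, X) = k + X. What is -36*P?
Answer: -1116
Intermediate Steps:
w(k, X) = X + k
P = 31 (P = (0 + 6) + (14 + 11) = 6 + 25 = 31)
-36*P = -36*31 = -1116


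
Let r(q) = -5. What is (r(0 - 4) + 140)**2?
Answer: 18225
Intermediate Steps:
(r(0 - 4) + 140)**2 = (-5 + 140)**2 = 135**2 = 18225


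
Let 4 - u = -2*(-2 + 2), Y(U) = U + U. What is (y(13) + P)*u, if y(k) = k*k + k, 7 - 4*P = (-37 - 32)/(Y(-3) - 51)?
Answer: 13942/19 ≈ 733.79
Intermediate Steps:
Y(U) = 2*U
P = 55/38 (P = 7/4 - (-37 - 32)/(4*(2*(-3) - 51)) = 7/4 - (-69)/(4*(-6 - 51)) = 7/4 - (-69)/(4*(-57)) = 7/4 - (-69)*(-1)/(4*57) = 7/4 - ¼*23/19 = 7/4 - 23/76 = 55/38 ≈ 1.4474)
y(k) = k + k² (y(k) = k² + k = k + k²)
u = 4 (u = 4 - (-2)*(-2 + 2) = 4 - (-2)*0 = 4 - 1*0 = 4 + 0 = 4)
(y(13) + P)*u = (13*(1 + 13) + 55/38)*4 = (13*14 + 55/38)*4 = (182 + 55/38)*4 = (6971/38)*4 = 13942/19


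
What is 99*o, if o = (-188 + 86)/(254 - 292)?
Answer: 5049/19 ≈ 265.74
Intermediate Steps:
o = 51/19 (o = -102/(-38) = -102*(-1/38) = 51/19 ≈ 2.6842)
99*o = 99*(51/19) = 5049/19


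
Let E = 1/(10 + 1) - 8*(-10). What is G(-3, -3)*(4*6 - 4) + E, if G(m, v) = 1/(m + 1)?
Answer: 771/11 ≈ 70.091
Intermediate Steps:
G(m, v) = 1/(1 + m)
E = 881/11 (E = 1/11 + 80 = 881/11 ≈ 80.091)
G(-3, -3)*(4*6 - 4) + E = (4*6 - 4)/(1 - 3) + 881/11 = (24 - 4)/(-2) + 881/11 = -½*20 + 881/11 = -10 + 881/11 = 771/11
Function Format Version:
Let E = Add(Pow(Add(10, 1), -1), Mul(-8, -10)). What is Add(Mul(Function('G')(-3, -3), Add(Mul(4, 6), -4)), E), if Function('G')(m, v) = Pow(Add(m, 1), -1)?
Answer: Rational(771, 11) ≈ 70.091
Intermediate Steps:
Function('G')(m, v) = Pow(Add(1, m), -1)
E = Rational(881, 11) (E = Add(Pow(11, -1), 80) = Add(Rational(1, 11), 80) = Rational(881, 11) ≈ 80.091)
Add(Mul(Function('G')(-3, -3), Add(Mul(4, 6), -4)), E) = Add(Mul(Pow(Add(1, -3), -1), Add(Mul(4, 6), -4)), Rational(881, 11)) = Add(Mul(Pow(-2, -1), Add(24, -4)), Rational(881, 11)) = Add(Mul(Rational(-1, 2), 20), Rational(881, 11)) = Add(-10, Rational(881, 11)) = Rational(771, 11)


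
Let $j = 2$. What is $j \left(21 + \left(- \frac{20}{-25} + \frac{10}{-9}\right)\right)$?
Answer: $\frac{1862}{45} \approx 41.378$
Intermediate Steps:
$j \left(21 + \left(- \frac{20}{-25} + \frac{10}{-9}\right)\right) = 2 \left(21 + \left(- \frac{20}{-25} + \frac{10}{-9}\right)\right) = 2 \left(21 + \left(\left(-20\right) \left(- \frac{1}{25}\right) + 10 \left(- \frac{1}{9}\right)\right)\right) = 2 \left(21 + \left(\frac{4}{5} - \frac{10}{9}\right)\right) = 2 \left(21 - \frac{14}{45}\right) = 2 \cdot \frac{931}{45} = \frac{1862}{45}$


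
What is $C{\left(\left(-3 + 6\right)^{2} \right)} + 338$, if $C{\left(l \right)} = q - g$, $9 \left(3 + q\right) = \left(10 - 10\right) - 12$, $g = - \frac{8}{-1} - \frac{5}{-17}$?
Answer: $\frac{16594}{51} \approx 325.37$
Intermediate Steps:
$g = \frac{141}{17}$ ($g = \left(-8\right) \left(-1\right) - - \frac{5}{17} = 8 + \frac{5}{17} = \frac{141}{17} \approx 8.2941$)
$q = - \frac{13}{3}$ ($q = -3 + \frac{\left(10 - 10\right) - 12}{9} = -3 + \frac{0 - 12}{9} = -3 + \frac{1}{9} \left(-12\right) = -3 - \frac{4}{3} = - \frac{13}{3} \approx -4.3333$)
$C{\left(l \right)} = - \frac{644}{51}$ ($C{\left(l \right)} = - \frac{13}{3} - \frac{141}{17} = - \frac{644}{51}$)
$C{\left(\left(-3 + 6\right)^{2} \right)} + 338 = - \frac{644}{51} + 338 = \frac{16594}{51}$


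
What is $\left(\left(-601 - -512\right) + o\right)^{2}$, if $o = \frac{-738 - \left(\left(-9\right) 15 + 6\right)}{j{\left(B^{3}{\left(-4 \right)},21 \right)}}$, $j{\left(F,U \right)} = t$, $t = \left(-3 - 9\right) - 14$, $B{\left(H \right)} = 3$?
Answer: $\frac{2907025}{676} \approx 4300.3$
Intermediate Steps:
$t = -26$ ($t = -12 - 14 = -26$)
$j{\left(F,U \right)} = -26$
$o = \frac{609}{26}$ ($o = \frac{-738 - \left(\left(-9\right) 15 + 6\right)}{-26} = \left(-738 - \left(-135 + 6\right)\right) \left(- \frac{1}{26}\right) = \left(-738 - -129\right) \left(- \frac{1}{26}\right) = \left(-738 + 129\right) \left(- \frac{1}{26}\right) = \left(-609\right) \left(- \frac{1}{26}\right) = \frac{609}{26} \approx 23.423$)
$\left(\left(-601 - -512\right) + o\right)^{2} = \left(\left(-601 - -512\right) + \frac{609}{26}\right)^{2} = \left(\left(-601 + 512\right) + \frac{609}{26}\right)^{2} = \left(-89 + \frac{609}{26}\right)^{2} = \left(- \frac{1705}{26}\right)^{2} = \frac{2907025}{676}$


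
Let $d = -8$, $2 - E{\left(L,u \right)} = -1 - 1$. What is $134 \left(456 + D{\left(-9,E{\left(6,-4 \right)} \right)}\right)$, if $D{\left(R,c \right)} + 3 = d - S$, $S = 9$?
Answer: $58424$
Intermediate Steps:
$E{\left(L,u \right)} = 4$ ($E{\left(L,u \right)} = 2 - \left(-1 - 1\right) = 2 - -2 = 2 + 2 = 4$)
$D{\left(R,c \right)} = -20$ ($D{\left(R,c \right)} = -3 - 17 = -20$)
$134 \left(456 + D{\left(-9,E{\left(6,-4 \right)} \right)}\right) = 134 \left(456 - 20\right) = 134 \cdot 436 = 58424$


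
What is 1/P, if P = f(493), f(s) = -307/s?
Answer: -493/307 ≈ -1.6059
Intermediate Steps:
P = -307/493 ≈ -0.62272
1/P = 1/(-307/493) = -493/307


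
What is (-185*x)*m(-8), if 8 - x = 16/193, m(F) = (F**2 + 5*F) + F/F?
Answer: -7067000/193 ≈ -36617.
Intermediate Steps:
m(F) = 1 + F**2 + 5*F (m(F) = (F**2 + 5*F) + 1 = 1 + F**2 + 5*F)
x = 1528/193 (x = 8 - 16/193 = 1528/193 ≈ 7.9171)
(-185*x)*m(-8) = (-185*1528/193)*(1 + (-8)**2 + 5*(-8)) = -282680*(1 + 64 - 40)/193 = -282680/193*25 = -7067000/193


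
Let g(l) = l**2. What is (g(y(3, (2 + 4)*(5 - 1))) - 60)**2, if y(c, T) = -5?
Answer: 1225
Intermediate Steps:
(g(y(3, (2 + 4)*(5 - 1))) - 60)**2 = ((-5)**2 - 60)**2 = (25 - 60)**2 = (-35)**2 = 1225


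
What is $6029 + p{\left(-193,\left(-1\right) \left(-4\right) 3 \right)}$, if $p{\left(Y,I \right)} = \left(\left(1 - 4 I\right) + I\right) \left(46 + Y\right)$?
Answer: $11174$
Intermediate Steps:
$p{\left(Y,I \right)} = \left(1 - 3 I\right) \left(46 + Y\right)$
$6029 + p{\left(-193,\left(-1\right) \left(-4\right) 3 \right)} = 6029 - \left(147 + 3 \left(-1\right) \left(-4\right) 3 \left(-193\right) + 138 \left(\left(-1\right) \left(-4\right)\right) 3\right) = 6029 - \left(147 + 3 \cdot 4 \cdot 3 \left(-193\right) + 138 \cdot 4 \cdot 3\right) = 6029 - \left(1803 - 6948\right) = 6029 + \left(46 - 193 - 1656 + 6948\right) = 6029 + 5145 = 11174$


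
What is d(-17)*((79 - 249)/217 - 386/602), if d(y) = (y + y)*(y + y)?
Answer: -2195244/1333 ≈ -1646.8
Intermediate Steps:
d(y) = 4*y**2 (d(y) = (2*y)*(2*y) = 4*y**2)
d(-17)*((79 - 249)/217 - 386/602) = (4*(-17)**2)*((79 - 249)/217 - 386/602) = (4*289)*(-170*1/217 - 386*1/602) = 1156*(-170/217 - 193/301) = 1156*(-1899/1333) = -2195244/1333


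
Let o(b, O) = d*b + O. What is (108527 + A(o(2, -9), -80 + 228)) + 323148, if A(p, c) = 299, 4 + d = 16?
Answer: 431974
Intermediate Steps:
d = 12 (d = -4 + 16 = 12)
o(b, O) = O + 12*b (o(b, O) = 12*b + O = O + 12*b)
(108527 + A(o(2, -9), -80 + 228)) + 323148 = (108527 + 299) + 323148 = 108826 + 323148 = 431974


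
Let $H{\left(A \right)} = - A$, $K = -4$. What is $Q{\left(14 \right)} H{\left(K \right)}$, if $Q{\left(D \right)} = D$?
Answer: $56$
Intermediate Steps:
$Q{\left(14 \right)} H{\left(K \right)} = 14 \left(\left(-1\right) \left(-4\right)\right) = 14 \cdot 4 = 56$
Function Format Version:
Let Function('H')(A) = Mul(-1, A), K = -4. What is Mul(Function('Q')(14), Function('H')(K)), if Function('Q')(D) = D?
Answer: 56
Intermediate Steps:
Mul(Function('Q')(14), Function('H')(K)) = Mul(14, Mul(-1, -4)) = Mul(14, 4) = 56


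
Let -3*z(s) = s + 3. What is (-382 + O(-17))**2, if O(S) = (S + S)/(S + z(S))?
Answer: 196897024/1369 ≈ 1.4383e+5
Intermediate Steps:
z(s) = -1 - s/3 (z(s) = -(s + 3)/3 = -(3 + s)/3 = -1 - s/3)
O(S) = 2*S/(-1 + 2*S/3) (O(S) = (S + S)/(S + (-1 - S/3)) = (2*S)/(-1 + 2*S/3) = 2*S/(-1 + 2*S/3))
(-382 + O(-17))**2 = (-382 + 6*(-17)/(-3 + 2*(-17)))**2 = (-382 + 6*(-17)/(-3 - 34))**2 = (-382 + 6*(-17)/(-37))**2 = (-382 + 6*(-17)*(-1/37))**2 = (-382 + 102/37)**2 = (-14032/37)**2 = 196897024/1369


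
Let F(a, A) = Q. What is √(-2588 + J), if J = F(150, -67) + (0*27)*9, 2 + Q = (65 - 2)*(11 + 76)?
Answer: 7*√59 ≈ 53.768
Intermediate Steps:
Q = 5479 (Q = -2 + (65 - 2)*(11 + 76) = -2 + 63*87 = -2 + 5481 = 5479)
F(a, A) = 5479
J = 5479 (J = 5479 + (0*27)*9 = 5479 + 0*9 = 5479 + 0 = 5479)
√(-2588 + J) = √(-2588 + 5479) = √2891 = 7*√59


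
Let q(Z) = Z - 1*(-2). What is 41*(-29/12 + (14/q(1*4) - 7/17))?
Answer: -4141/204 ≈ -20.299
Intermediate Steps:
q(Z) = 2 + Z (q(Z) = Z + 2 = 2 + Z)
41*(-29/12 + (14/q(1*4) - 7/17)) = 41*(-29/12 + (14/(2 + 1*4) - 7/17)) = 41*(-29*1/12 + (14/(2 + 4) - 7*1/17)) = 41*(-29/12 + (14/6 - 7/17)) = 41*(-29/12 + (14*(⅙) - 7/17)) = 41*(-29/12 + (7/3 - 7/17)) = 41*(-29/12 + 98/51) = 41*(-101/204) = -4141/204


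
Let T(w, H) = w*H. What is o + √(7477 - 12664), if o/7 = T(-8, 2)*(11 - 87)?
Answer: 8512 + I*√5187 ≈ 8512.0 + 72.021*I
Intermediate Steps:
T(w, H) = H*w
o = 8512 (o = 7*((2*(-8))*(11 - 87)) = 7*(-16*(-76)) = 7*1216 = 8512)
o + √(7477 - 12664) = 8512 + √(7477 - 12664) = 8512 + √(-5187) = 8512 + I*√5187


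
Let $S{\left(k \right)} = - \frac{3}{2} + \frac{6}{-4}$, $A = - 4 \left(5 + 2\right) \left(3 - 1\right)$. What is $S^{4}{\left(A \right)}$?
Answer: $81$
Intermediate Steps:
$A = -56$ ($A = \left(-4\right) 7 \cdot 2 = \left(-28\right) 2 = -56$)
$S{\left(k \right)} = -3$ ($S{\left(k \right)} = \left(-3\right) \frac{1}{2} + 6 \left(- \frac{1}{4}\right) = - \frac{3}{2} - \frac{3}{2} = -3$)
$S^{4}{\left(A \right)} = \left(-3\right)^{4} = 81$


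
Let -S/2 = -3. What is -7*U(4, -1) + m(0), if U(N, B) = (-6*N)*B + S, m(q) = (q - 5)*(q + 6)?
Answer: -240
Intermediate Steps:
S = 6 (S = -2*(-3) = 6)
m(q) = (-5 + q)*(6 + q)
U(N, B) = 6 - 6*B*N (U(N, B) = (-6*N)*B + 6 = -6*B*N + 6 = 6 - 6*B*N)
-7*U(4, -1) + m(0) = -7*(6 - 6*(-1)*4) + (-30 + 0 + 0²) = -7*(6 + 24) + (-30 + 0 + 0) = -7*30 - 30 = -210 - 30 = -240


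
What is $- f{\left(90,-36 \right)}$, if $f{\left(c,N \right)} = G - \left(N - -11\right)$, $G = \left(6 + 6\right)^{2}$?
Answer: $-169$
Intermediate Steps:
$G = 144$ ($G = 12^{2} = 144$)
$f{\left(c,N \right)} = 133 - N$ ($f{\left(c,N \right)} = 144 - \left(N - -11\right) = 144 - \left(N + 11\right) = 144 - \left(11 + N\right) = 133 - N$)
$- f{\left(90,-36 \right)} = - (133 - -36) = - (133 + 36) = \left(-1\right) 169 = -169$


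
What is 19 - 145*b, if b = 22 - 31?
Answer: 1324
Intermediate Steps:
b = -9
19 - 145*b = 19 - 145*(-9) = 19 + 1305 = 1324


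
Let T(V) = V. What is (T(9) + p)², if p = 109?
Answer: 13924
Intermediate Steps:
(T(9) + p)² = (9 + 109)² = 118² = 13924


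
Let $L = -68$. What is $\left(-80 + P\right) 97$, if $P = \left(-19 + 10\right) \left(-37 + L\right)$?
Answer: $83905$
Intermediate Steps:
$P = 945$ ($P = \left(-19 + 10\right) \left(-37 - 68\right) = \left(-9\right) \left(-105\right) = 945$)
$\left(-80 + P\right) 97 = \left(-80 + 945\right) 97 = 865 \cdot 97 = 83905$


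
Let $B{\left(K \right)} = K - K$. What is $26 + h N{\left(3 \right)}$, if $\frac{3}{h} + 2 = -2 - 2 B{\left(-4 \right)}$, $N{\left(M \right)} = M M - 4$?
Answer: $\frac{89}{4} \approx 22.25$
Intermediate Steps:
$B{\left(K \right)} = 0$
$N{\left(M \right)} = -4 + M^{2}$ ($N{\left(M \right)} = M^{2} - 4 = -4 + M^{2}$)
$h = - \frac{3}{4}$ ($h = \frac{3}{-2 - 2} = \frac{3}{-4} = 3 \left(- \frac{1}{4}\right) = - \frac{3}{4} \approx -0.75$)
$26 + h N{\left(3 \right)} = 26 - \frac{3 \left(-4 + 3^{2}\right)}{4} = 26 - \frac{3 \left(-4 + 9\right)}{4} = 26 - \frac{15}{4} = \frac{89}{4}$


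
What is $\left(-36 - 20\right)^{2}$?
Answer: $3136$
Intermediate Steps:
$\left(-36 - 20\right)^{2} = \left(-56\right)^{2} = 3136$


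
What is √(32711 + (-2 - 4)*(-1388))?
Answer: √41039 ≈ 202.58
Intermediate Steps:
√(32711 + (-2 - 4)*(-1388)) = √(32711 - 6*(-1388)) = √(32711 + 8328) = √41039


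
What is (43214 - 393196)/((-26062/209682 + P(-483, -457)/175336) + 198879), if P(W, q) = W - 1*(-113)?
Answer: -3216754834185816/1827935659719359 ≈ -1.7598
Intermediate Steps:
P(W, q) = 113 + W (P(W, q) = W + 113 = 113 + W)
(43214 - 393196)/((-26062/209682 + P(-483, -457)/175336) + 198879) = (43214 - 393196)/((-26062/209682 + (113 - 483)/175336) + 198879) = -349982/((-26062*1/209682 - 370*1/175336) + 198879) = -349982/((-13031/104841 - 185/87668) + 198879) = -349982/(-1161797293/9191200788 + 198879) = -349982/1827935659719359/9191200788 = -349982*9191200788/1827935659719359 = -3216754834185816/1827935659719359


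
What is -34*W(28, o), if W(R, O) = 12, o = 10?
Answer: -408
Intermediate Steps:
-34*W(28, o) = -34*12 = -408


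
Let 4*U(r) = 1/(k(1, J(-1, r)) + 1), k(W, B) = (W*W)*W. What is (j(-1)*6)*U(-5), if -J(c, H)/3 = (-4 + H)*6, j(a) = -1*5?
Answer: -15/4 ≈ -3.7500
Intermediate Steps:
j(a) = -5
J(c, H) = 72 - 18*H (J(c, H) = -3*(-4 + H)*6 = -3*(-24 + 6*H) = 72 - 18*H)
k(W, B) = W³ (k(W, B) = W²*W = W³)
U(r) = ⅛ (U(r) = 1/(4*(1³ + 1)) = 1/(4*(1 + 1)) = (¼)/2 = (¼)*(½) = ⅛)
(j(-1)*6)*U(-5) = -5*6*(⅛) = -30*⅛ = -15/4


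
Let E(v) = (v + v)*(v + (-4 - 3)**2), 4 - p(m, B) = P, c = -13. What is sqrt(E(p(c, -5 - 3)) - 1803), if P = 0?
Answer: I*sqrt(1379) ≈ 37.135*I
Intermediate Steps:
p(m, B) = 4 (p(m, B) = 4 - 1*0 = 4 + 0 = 4)
E(v) = 2*v*(49 + v) (E(v) = (2*v)*(v + (-7)**2) = (2*v)*(v + 49) = (2*v)*(49 + v) = 2*v*(49 + v))
sqrt(E(p(c, -5 - 3)) - 1803) = sqrt(2*4*(49 + 4) - 1803) = sqrt(2*4*53 - 1803) = sqrt(424 - 1803) = sqrt(-1379) = I*sqrt(1379)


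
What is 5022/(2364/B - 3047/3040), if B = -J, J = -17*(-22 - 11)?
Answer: -2854906560/2965309 ≈ -962.77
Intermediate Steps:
J = 561 (J = -17*(-33) = 561)
B = -561 (B = -1*561 = -561)
5022/(2364/B - 3047/3040) = 5022/(2364/(-561) - 3047/3040) = 5022/(2364*(-1/561) - 3047*1/3040) = 5022/(-788/187 - 3047/3040) = 5022/(-2965309/568480) = 5022*(-568480/2965309) = -2854906560/2965309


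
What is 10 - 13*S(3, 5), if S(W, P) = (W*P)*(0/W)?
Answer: 10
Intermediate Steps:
S(W, P) = 0 (S(W, P) = (P*W)*0 = 0)
10 - 13*S(3, 5) = 10 - 13*0 = 10 + 0 = 10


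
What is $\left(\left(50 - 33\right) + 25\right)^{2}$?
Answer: $1764$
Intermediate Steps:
$\left(\left(50 - 33\right) + 25\right)^{2} = \left(17 + 25\right)^{2} = 42^{2} = 1764$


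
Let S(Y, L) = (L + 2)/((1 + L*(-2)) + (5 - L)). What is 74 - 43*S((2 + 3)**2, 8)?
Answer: 881/9 ≈ 97.889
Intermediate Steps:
S(Y, L) = (2 + L)/(6 - 3*L) (S(Y, L) = (2 + L)/((1 - 2*L) + (5 - L)) = (2 + L)/(6 - 3*L))
74 - 43*S((2 + 3)**2, 8) = 74 - 43*(-2 - 1*8)/(3*(-2 + 8)) = 74 - 43*(-2 - 8)/(3*6) = 74 - 43*(-10)/(3*6) = 74 - 43*(-5/9) = 74 + 215/9 = 881/9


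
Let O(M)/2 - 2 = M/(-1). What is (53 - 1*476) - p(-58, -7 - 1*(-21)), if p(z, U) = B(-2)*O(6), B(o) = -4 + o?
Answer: -471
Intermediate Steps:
O(M) = 4 - 2*M (O(M) = 4 + 2*(M/(-1)) = 4 + 2*(M*(-1)) = 4 + 2*(-M) = 4 - 2*M)
p(z, U) = 48 (p(z, U) = (-4 - 2)*(4 - 2*6) = -6*(4 - 12) = -6*(-8) = 48)
(53 - 1*476) - p(-58, -7 - 1*(-21)) = (53 - 1*476) - 1*48 = (53 - 476) - 48 = -423 - 48 = -471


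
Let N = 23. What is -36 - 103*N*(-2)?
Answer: 4702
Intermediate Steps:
-36 - 103*N*(-2) = -36 - 2369*(-2) = -36 - 103*(-46) = -36 + 4738 = 4702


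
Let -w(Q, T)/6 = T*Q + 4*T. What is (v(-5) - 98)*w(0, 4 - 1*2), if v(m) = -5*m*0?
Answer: 4704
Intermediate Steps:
w(Q, T) = -24*T - 6*Q*T (w(Q, T) = -6*(T*Q + 4*T) = -6*(Q*T + 4*T) = -6*(4*T + Q*T) = -24*T - 6*Q*T)
v(m) = 0
(v(-5) - 98)*w(0, 4 - 1*2) = (0 - 98)*(-6*(4 - 1*2)*(4 + 0)) = -(-588)*(4 - 2)*4 = -(-588)*2*4 = -98*(-48) = 4704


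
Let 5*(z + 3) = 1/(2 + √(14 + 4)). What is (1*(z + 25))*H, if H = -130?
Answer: -19994/7 - 39*√2/7 ≈ -2864.2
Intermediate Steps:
z = -3 + 1/(5*(2 + 3*√2)) (z = -3 + 1/(5*(2 + √(14 + 4))) = -3 + 1/(5*(2 + √18)) = -3 + 1/(5*(2 + 3*√2)) ≈ -2.9680)
(1*(z + 25))*H = (1*((-106/35 + 3*√2/70) + 25))*(-130) = (1*(769/35 + 3*√2/70))*(-130) = (769/35 + 3*√2/70)*(-130) = -19994/7 - 39*√2/7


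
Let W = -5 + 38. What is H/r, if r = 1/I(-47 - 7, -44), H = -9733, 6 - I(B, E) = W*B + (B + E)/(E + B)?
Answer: -17392871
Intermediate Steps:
W = 33
I(B, E) = 5 - 33*B (I(B, E) = 6 - (33*B + (B + E)/(E + B)) = 6 - (33*B + (B + E)/(B + E)) = 6 - (33*B + 1) = 6 - (1 + 33*B) = 6 + (-1 - 33*B) = 5 - 33*B)
r = 1/1787 (r = 1/(5 - 33*(-47 - 7)) = 1/(5 - 33*(-54)) = 1/(5 + 1782) = 1/1787 ≈ 0.00055960)
H/r = -9733/1/1787 = -9733*1787 = -17392871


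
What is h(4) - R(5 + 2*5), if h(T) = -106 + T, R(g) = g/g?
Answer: -103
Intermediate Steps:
R(g) = 1
h(4) - R(5 + 2*5) = (-106 + 4) - 1*1 = -102 - 1 = -103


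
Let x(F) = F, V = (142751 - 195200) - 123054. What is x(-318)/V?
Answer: 106/58501 ≈ 0.0018119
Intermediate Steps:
V = -175503 (V = -52449 - 123054 = -175503)
x(-318)/V = -318/(-175503) = -318*(-1/175503) = 106/58501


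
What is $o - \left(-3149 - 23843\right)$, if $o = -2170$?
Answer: $24822$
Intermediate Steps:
$o - \left(-3149 - 23843\right) = -2170 - \left(-3149 - 23843\right) = -2170 - -26992 = -2170 + 26992 = 24822$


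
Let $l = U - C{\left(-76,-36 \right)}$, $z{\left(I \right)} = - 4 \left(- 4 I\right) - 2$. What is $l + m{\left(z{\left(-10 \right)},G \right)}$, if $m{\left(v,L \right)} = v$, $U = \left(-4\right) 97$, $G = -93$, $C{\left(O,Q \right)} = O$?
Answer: $-474$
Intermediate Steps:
$z{\left(I \right)} = -2 + 16 I$ ($z{\left(I \right)} = 16 I - 2 = -2 + 16 I$)
$U = -388$
$l = -312$ ($l = -388 - -76 = -388 + 76 = -312$)
$l + m{\left(z{\left(-10 \right)},G \right)} = -312 + \left(-2 + 16 \left(-10\right)\right) = -312 - 162 = -474$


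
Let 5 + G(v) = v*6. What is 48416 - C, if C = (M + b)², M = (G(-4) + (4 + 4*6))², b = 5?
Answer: 48380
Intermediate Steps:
G(v) = -5 + 6*v (G(v) = -5 + v*6 = -5 + 6*v)
M = 1 (M = ((-5 + 6*(-4)) + (4 + 4*6))² = ((-5 - 24) + (4 + 24))² = (-29 + 28)² = (-1)² = 1)
C = 36 (C = (1 + 5)² = 6² = 36)
48416 - C = 48416 - 1*36 = 48416 - 36 = 48380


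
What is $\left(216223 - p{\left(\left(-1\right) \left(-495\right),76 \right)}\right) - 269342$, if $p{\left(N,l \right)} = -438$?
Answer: $-52681$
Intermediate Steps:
$\left(216223 - p{\left(\left(-1\right) \left(-495\right),76 \right)}\right) - 269342 = \left(216223 - -438\right) - 269342 = \left(216223 + 438\right) - 269342 = 216661 - 269342 = -52681$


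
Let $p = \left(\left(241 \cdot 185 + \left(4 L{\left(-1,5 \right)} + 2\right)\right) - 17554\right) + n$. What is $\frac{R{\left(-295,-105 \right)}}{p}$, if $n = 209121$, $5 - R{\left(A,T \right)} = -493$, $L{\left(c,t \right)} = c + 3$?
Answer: $\frac{249}{118081} \approx 0.0021087$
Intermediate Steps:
$L{\left(c,t \right)} = 3 + c$
$R{\left(A,T \right)} = 498$ ($R{\left(A,T \right)} = 5 - -493 = 5 + 493 = 498$)
$p = 236162$ ($p = \left(\left(241 \cdot 185 + \left(4 \left(3 - 1\right) + 2\right)\right) - 17554\right) + 209121 = \left(\left(44585 + \left(4 \cdot 2 + 2\right)\right) - 17554\right) + 209121 = \left(\left(44585 + \left(8 + 2\right)\right) - 17554\right) + 209121 = \left(\left(44585 + 10\right) - 17554\right) + 209121 = \left(44595 - 17554\right) + 209121 = 27041 + 209121 = 236162$)
$\frac{R{\left(-295,-105 \right)}}{p} = \frac{498}{236162} = 498 \cdot \frac{1}{236162} = \frac{249}{118081}$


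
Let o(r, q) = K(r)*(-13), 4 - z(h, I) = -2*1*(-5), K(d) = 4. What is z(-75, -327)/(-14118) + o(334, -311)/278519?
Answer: 156163/655355207 ≈ 0.00023829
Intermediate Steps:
z(h, I) = -6 (z(h, I) = 4 - (-2*1)*(-5) = 4 - (-2)*(-5) = 4 - 1*10 = 4 - 10 = -6)
o(r, q) = -52 (o(r, q) = 4*(-13) = -52)
z(-75, -327)/(-14118) + o(334, -311)/278519 = -6/(-14118) - 52/278519 = -6*(-1/14118) - 52*1/278519 = 1/2353 - 52/278519 = 156163/655355207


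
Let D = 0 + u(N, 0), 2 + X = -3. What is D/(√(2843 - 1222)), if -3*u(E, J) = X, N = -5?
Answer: 5*√1621/4863 ≈ 0.041396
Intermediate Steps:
X = -5 (X = -2 - 3 = -5)
u(E, J) = 5/3 (u(E, J) = -⅓*(-5) = 5/3)
D = 5/3 (D = 0 + 5/3 = 5/3 ≈ 1.6667)
D/(√(2843 - 1222)) = (5/3)/√(2843 - 1222) = (5/3)/√1621 = (√1621/1621)*(5/3) = 5*√1621/4863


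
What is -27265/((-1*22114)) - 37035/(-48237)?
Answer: 711391265/355571006 ≈ 2.0007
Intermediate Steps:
-27265/((-1*22114)) - 37035/(-48237) = -27265/(-22114) - 37035*(-1/48237) = -27265*(-1/22114) + 12345/16079 = 27265/22114 + 12345/16079 = 711391265/355571006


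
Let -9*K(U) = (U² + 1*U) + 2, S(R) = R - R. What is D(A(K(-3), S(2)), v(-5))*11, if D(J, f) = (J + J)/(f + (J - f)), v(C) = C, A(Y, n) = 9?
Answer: 22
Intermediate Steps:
S(R) = 0
K(U) = -2/9 - U/9 - U²/9 (K(U) = -((U² + 1*U) + 2)/9 = -((U² + U) + 2)/9 = -((U + U²) + 2)/9 = -(2 + U + U²)/9 = -2/9 - U/9 - U²/9)
D(J, f) = 2 (D(J, f) = (2*J)/J = 2)
D(A(K(-3), S(2)), v(-5))*11 = 2*11 = 22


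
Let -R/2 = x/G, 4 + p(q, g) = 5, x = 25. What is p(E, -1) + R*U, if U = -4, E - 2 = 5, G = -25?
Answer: -7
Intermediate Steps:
E = 7 (E = 2 + 5 = 7)
p(q, g) = 1 (p(q, g) = -4 + 5 = 1)
R = 2 (R = -50/(-25) = -50*(-1)/25 = -2*(-1) = 2)
p(E, -1) + R*U = 1 + 2*(-4) = 1 - 8 = -7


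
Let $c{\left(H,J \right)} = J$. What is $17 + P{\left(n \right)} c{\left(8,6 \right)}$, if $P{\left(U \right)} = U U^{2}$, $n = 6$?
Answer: $1313$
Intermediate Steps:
$P{\left(U \right)} = U^{3}$
$17 + P{\left(n \right)} c{\left(8,6 \right)} = 17 + 6^{3} \cdot 6 = 17 + 216 \cdot 6 = 17 + 1296 = 1313$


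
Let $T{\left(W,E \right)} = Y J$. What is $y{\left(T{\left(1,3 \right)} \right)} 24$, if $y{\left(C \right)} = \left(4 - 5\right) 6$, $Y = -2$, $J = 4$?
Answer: $-144$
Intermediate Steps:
$T{\left(W,E \right)} = -8$ ($T{\left(W,E \right)} = \left(-2\right) 4 = -8$)
$y{\left(C \right)} = -6$ ($y{\left(C \right)} = \left(-1\right) 6 = -6$)
$y{\left(T{\left(1,3 \right)} \right)} 24 = \left(-6\right) 24 = -144$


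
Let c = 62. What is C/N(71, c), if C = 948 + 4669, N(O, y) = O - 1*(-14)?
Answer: 5617/85 ≈ 66.082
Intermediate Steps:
N(O, y) = 14 + O (N(O, y) = O + 14 = 14 + O)
C = 5617
C/N(71, c) = 5617/(14 + 71) = 5617/85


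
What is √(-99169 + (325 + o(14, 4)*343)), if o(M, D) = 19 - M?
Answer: I*√97129 ≈ 311.66*I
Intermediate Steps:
√(-99169 + (325 + o(14, 4)*343)) = √(-99169 + (325 + (19 - 1*14)*343)) = √(-99169 + (325 + (19 - 14)*343)) = √(-99169 + (325 + 5*343)) = √(-99169 + (325 + 1715)) = √(-99169 + 2040) = √(-97129) = I*√97129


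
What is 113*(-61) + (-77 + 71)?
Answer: -6899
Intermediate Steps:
113*(-61) + (-77 + 71) = -6893 - 6 = -6899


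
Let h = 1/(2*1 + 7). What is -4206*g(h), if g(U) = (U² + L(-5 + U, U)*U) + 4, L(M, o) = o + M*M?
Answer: -6827740/243 ≈ -28098.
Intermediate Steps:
h = ⅑ (h = 1/(2 + 7) = 1/9 = ⅑ ≈ 0.11111)
L(M, o) = o + M²
g(U) = 4 + U² + U*(U + (-5 + U)²) (g(U) = (U² + (U + (-5 + U)²)*U) + 4 = (U² + U*(U + (-5 + U)²)) + 4 = 4 + U² + U*(U + (-5 + U)²))
-4206*g(h) = -4206*(4 + (⅑)² + (⅑ + (-5 + ⅑)²)/9) = -4206*(4 + 1/81 + (⅑ + (-44/9)²)/9) = -4206*(4 + 1/81 + (⅑ + 1936/81)/9) = -4206*(4 + 1/81 + (⅑)*(1945/81)) = -4206*(4 + 1/81 + 1945/729) = -4206*4870/729 = -6827740/243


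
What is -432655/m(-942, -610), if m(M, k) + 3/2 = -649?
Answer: 865310/1301 ≈ 665.11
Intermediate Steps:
m(M, k) = -1301/2 (m(M, k) = -3/2 - 649 = -1301/2)
-432655/m(-942, -610) = -432655/(-1301/2) = -432655*(-2)/1301 = -1*(-865310/1301) = 865310/1301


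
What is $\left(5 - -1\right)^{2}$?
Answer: $36$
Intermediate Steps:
$\left(5 - -1\right)^{2} = \left(5 + 1\right)^{2} = 6^{2} = 36$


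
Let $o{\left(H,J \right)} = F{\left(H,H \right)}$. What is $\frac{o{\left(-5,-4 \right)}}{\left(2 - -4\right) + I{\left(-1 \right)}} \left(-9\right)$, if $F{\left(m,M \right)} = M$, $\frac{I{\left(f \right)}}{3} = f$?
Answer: $15$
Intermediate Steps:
$I{\left(f \right)} = 3 f$
$o{\left(H,J \right)} = H$
$\frac{o{\left(-5,-4 \right)}}{\left(2 - -4\right) + I{\left(-1 \right)}} \left(-9\right) = \frac{1}{\left(2 - -4\right) + 3 \left(-1\right)} \left(-5\right) \left(-9\right) = \frac{1}{\left(2 + 4\right) - 3} \left(-5\right) \left(-9\right) = \frac{1}{6 - 3} \left(-5\right) \left(-9\right) = \frac{1}{3} \left(-5\right) \left(-9\right) = \left(- \frac{5}{3}\right) \left(-9\right) = 15$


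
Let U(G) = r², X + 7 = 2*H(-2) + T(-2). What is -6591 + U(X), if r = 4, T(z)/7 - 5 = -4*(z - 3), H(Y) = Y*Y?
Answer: -6575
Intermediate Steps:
H(Y) = Y²
T(z) = 119 - 28*z (T(z) = 35 + 7*(-4*(z - 3)) = 35 + 7*(-4*(-3 + z)) = 35 + 7*(12 - 4*z) = 35 + (84 - 28*z) = 119 - 28*z)
X = 176 (X = -7 + (2*(-2)² + (119 - 28*(-2))) = -7 + (2*4 + (119 + 56)) = -7 + (8 + 175) = -7 + 183 = 176)
U(G) = 16 (U(G) = 4² = 16)
-6591 + U(X) = -6591 + 16 = -6575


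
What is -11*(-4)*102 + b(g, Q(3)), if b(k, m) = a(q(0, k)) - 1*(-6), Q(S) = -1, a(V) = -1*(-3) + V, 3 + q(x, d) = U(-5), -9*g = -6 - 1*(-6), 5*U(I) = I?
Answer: 4493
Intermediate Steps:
U(I) = I/5
g = 0 (g = -(-6 - 1*(-6))/9 = -(-6 + 6)/9 = -⅑*0 = 0)
q(x, d) = -4 (q(x, d) = -3 + (⅕)*(-5) = -3 - 1 = -4)
a(V) = 3 + V
b(k, m) = 5 (b(k, m) = (3 - 4) - 1*(-6) = -1 + 6 = 5)
-11*(-4)*102 + b(g, Q(3)) = -11*(-4)*102 + 5 = 44*102 + 5 = 4488 + 5 = 4493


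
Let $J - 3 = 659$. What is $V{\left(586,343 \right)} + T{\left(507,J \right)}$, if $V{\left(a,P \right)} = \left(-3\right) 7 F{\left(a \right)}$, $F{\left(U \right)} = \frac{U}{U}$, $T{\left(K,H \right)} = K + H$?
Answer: $1148$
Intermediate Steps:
$J = 662$ ($J = 3 + 659 = 662$)
$T{\left(K,H \right)} = H + K$
$F{\left(U \right)} = 1$
$V{\left(a,P \right)} = -21$ ($V{\left(a,P \right)} = \left(-3\right) 7 \cdot 1 = \left(-21\right) 1 = -21$)
$V{\left(586,343 \right)} + T{\left(507,J \right)} = -21 + \left(662 + 507\right) = -21 + 1169 = 1148$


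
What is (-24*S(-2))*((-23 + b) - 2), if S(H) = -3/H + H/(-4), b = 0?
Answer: 1200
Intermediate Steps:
S(H) = -3/H - H/4 (S(H) = -3/H + H*(-1/4) = -3/H - H/4)
(-24*S(-2))*((-23 + b) - 2) = (-24*(-3/(-2) - 1/4*(-2)))*((-23 + 0) - 2) = (-24*(-3*(-1/2) + 1/2))*(-23 - 2) = -24*(3/2 + 1/2)*(-25) = -24*2*(-25) = -48*(-25) = 1200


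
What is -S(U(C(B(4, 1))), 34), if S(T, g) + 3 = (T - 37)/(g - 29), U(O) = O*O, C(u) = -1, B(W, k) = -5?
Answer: 51/5 ≈ 10.200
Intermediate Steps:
U(O) = O²
S(T, g) = -3 + (-37 + T)/(-29 + g) (S(T, g) = -3 + (T - 37)/(g - 29) = -3 + (-37 + T)/(-29 + g))
-S(U(C(B(4, 1))), 34) = -(50 + (-1)² - 3*34)/(-29 + 34) = -(50 + 1 - 102)/5 = -(-51)/5 = -1*(-51/5) = 51/5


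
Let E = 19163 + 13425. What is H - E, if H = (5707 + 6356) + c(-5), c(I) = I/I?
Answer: -20524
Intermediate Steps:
E = 32588
c(I) = 1
H = 12064 (H = (5707 + 6356) + 1 = 12063 + 1 = 12064)
H - E = 12064 - 1*32588 = 12064 - 32588 = -20524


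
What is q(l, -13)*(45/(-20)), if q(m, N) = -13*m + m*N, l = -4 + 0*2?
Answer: -234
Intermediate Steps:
l = -4 (l = -4 + 0 = -4)
q(m, N) = -13*m + N*m
q(l, -13)*(45/(-20)) = (-4*(-13 - 13))*(45/(-20)) = (-4*(-26))*(45*(-1/20)) = 104*(-9/4) = -234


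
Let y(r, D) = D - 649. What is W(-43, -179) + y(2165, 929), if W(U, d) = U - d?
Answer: 416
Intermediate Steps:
y(r, D) = -649 + D
W(-43, -179) + y(2165, 929) = (-43 - 1*(-179)) + (-649 + 929) = (-43 + 179) + 280 = 136 + 280 = 416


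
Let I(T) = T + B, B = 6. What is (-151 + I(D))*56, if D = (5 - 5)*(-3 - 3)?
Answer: -8120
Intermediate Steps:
D = 0 (D = 0*(-6) = 0)
I(T) = 6 + T (I(T) = T + 6 = 6 + T)
(-151 + I(D))*56 = (-151 + (6 + 0))*56 = (-151 + 6)*56 = -145*56 = -8120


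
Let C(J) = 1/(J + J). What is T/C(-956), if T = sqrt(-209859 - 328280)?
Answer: -1912*I*sqrt(538139) ≈ -1.4026e+6*I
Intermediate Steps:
T = I*sqrt(538139) (T = sqrt(-538139) = I*sqrt(538139) ≈ 733.58*I)
C(J) = 1/(2*J)
T/C(-956) = (I*sqrt(538139))/(((1/2)/(-956))) = (I*sqrt(538139))/(((1/2)*(-1/956))) = (I*sqrt(538139))/(-1/1912) = (I*sqrt(538139))*(-1912) = -1912*I*sqrt(538139)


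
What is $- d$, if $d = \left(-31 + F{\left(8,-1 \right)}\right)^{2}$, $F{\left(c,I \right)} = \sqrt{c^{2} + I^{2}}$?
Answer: $-1026 + 62 \sqrt{65} \approx -526.14$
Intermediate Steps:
$F{\left(c,I \right)} = \sqrt{I^{2} + c^{2}}$
$d = \left(-31 + \sqrt{65}\right)^{2}$ ($d = \left(-31 + \sqrt{\left(-1\right)^{2} + 8^{2}}\right)^{2} = \left(-31 + \sqrt{1 + 64}\right)^{2} = \left(-31 + \sqrt{65}\right)^{2} \approx 526.14$)
$- d = - \left(31 - \sqrt{65}\right)^{2}$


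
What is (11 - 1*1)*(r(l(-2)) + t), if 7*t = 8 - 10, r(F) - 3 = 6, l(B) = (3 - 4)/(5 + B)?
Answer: 610/7 ≈ 87.143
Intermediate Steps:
l(B) = -1/(5 + B)
r(F) = 9 (r(F) = 3 + 6 = 9)
t = -2/7 (t = (8 - 10)/7 = (1/7)*(-2) = -2/7 ≈ -0.28571)
(11 - 1*1)*(r(l(-2)) + t) = (11 - 1*1)*(9 - 2/7) = (11 - 1)*(61/7) = 10*(61/7) = 610/7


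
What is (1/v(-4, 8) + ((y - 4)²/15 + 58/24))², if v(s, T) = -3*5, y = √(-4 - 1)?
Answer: 5821/720 - 148*I*√5/45 ≈ 8.0847 - 7.3542*I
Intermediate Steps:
y = I*√5 (y = √(-5) = I*√5 ≈ 2.2361*I)
v(s, T) = -15
(1/v(-4, 8) + ((y - 4)²/15 + 58/24))² = (1/(-15) + ((I*√5 - 4)²/15 + 58/24))² = (-1/15 + ((-4 + I*√5)²*(1/15) + 58*(1/24)))² = (-1/15 + ((-4 + I*√5)²/15 + 29/12))² = (-1/15 + (29/12 + (-4 + I*√5)²/15))² = (47/20 + (-4 + I*√5)²/15)²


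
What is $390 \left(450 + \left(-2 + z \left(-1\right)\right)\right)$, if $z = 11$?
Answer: $170430$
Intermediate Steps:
$390 \left(450 + \left(-2 + z \left(-1\right)\right)\right) = 390 \left(450 + \left(-2 + 11 \left(-1\right)\right)\right) = 390 \left(450 - 13\right) = 390 \cdot 437 = 170430$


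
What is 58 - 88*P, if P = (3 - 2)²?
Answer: -30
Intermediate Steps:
P = 1 (P = 1² = 1)
58 - 88*P = 58 - 88*1 = 58 - 88 = -30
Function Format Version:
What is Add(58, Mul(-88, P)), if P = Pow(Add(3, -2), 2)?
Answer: -30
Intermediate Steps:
P = 1 (P = Pow(1, 2) = 1)
Add(58, Mul(-88, P)) = Add(58, Mul(-88, 1)) = Add(58, -88) = -30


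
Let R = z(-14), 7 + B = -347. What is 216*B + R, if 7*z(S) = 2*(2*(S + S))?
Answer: -76480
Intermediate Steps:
B = -354 (B = -7 - 347 = -354)
z(S) = 8*S/7 (z(S) = (2*(2*(S + S)))/7 = (2*(2*(2*S)))/7 = (2*(4*S))/7 = (8*S)/7 = 8*S/7)
R = -16 (R = (8/7)*(-14) = -16)
216*B + R = 216*(-354) - 16 = -76464 - 16 = -76480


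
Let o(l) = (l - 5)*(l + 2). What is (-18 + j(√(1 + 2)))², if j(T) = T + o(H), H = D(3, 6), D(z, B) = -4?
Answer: 3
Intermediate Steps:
H = -4
o(l) = (-5 + l)*(2 + l)
j(T) = 18 + T (j(T) = T + (-10 + (-4)² - 3*(-4)) = T + (-10 + 16 + 12) = T + 18 = 18 + T)
(-18 + j(√(1 + 2)))² = (-18 + (18 + √(1 + 2)))² = (-18 + (18 + √3))² = (√3)² = 3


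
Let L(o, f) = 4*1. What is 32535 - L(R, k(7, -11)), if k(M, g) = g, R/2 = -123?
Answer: 32531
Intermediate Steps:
R = -246 (R = 2*(-123) = -246)
L(o, f) = 4
32535 - L(R, k(7, -11)) = 32535 - 1*4 = 32535 - 4 = 32531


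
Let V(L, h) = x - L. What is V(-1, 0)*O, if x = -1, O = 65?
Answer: 0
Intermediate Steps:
V(L, h) = -1 - L
V(-1, 0)*O = (-1 - 1*(-1))*65 = (-1 + 1)*65 = 0*65 = 0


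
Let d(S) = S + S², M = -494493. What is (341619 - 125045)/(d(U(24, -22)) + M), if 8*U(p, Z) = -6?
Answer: -3465184/7911891 ≈ -0.43797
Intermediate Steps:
U(p, Z) = -¾ (U(p, Z) = (⅛)*(-6) = -¾)
(341619 - 125045)/(d(U(24, -22)) + M) = (341619 - 125045)/(-3*(1 - ¾)/4 - 494493) = 216574/(-¾*¼ - 494493) = 216574/(-3/16 - 494493) = 216574/(-7911891/16) = 216574*(-16/7911891) = -3465184/7911891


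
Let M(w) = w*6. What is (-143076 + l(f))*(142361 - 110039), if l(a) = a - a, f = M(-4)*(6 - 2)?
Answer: -4624502472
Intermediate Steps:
M(w) = 6*w
f = -96 (f = (6*(-4))*(6 - 2) = -24*4 = -96)
l(a) = 0
(-143076 + l(f))*(142361 - 110039) = (-143076 + 0)*(142361 - 110039) = -143076*32322 = -4624502472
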